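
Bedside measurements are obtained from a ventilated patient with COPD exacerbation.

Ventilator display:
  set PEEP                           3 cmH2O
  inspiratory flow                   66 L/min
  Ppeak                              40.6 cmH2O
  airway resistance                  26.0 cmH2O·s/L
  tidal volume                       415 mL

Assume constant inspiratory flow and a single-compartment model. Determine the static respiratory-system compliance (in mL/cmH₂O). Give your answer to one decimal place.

46.1

Flow: 66 L/min ÷ 60 = 1.1 L/s.
Equation of motion (constant flow): PIP = Vt/C + R·V̇ + PEEP.
Vt/C = PIP − R·V̇ − PEEP = 40.6 − 26.0×1.1 − 3 = 40.6 − 28.6 − 3 = 9.0 cmH2O.
C = Vt / 9.0 = 415 / 9.0 = 46.111 mL/cmH2O.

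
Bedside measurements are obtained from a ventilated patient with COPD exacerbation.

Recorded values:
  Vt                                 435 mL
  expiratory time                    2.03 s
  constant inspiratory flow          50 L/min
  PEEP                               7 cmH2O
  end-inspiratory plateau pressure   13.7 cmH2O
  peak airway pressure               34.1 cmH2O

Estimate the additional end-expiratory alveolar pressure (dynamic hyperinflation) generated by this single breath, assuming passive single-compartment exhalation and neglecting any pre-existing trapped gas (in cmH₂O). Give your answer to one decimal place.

1.9

Flow: 50 L/min ÷ 60 = 0.8333 L/s.
R = (PIP − Pplat)/V̇ = (34.1 − 13.7) / 0.8333 = 20.4/0.8333 = 24.481 cmH2O·s/L.
C = Vt/(Pplat − PEEP) = 435.0 / (13.7 − 7) = 435.0/6.7 = 64.925 mL/cmH2O.
τ = R × C = 24.481 × 0.06493 L/cmH2O = 1.59 s.
Fraction remaining = e^(−Te/τ) = e^(−2.03/1.59) = 0.2789; trapped volume = 435.0 × 0.2789 = 121.32 mL.
Additional alveolar pressure from trapping ≈ V_trapped / C = 121.32 / 64.925 = 1.869 cmH2O.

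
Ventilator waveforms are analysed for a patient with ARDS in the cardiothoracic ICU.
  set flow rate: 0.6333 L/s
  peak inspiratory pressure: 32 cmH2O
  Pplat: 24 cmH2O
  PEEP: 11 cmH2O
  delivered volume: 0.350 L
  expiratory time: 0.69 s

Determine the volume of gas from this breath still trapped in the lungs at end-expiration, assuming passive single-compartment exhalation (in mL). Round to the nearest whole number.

R = (PIP − Pplat)/V̇ = (32 − 24) / 0.6333 = 8.0/0.6333 = 12.632 cmH2O·s/L.
C = Vt/(Pplat − PEEP) = 350.0 / (24 − 11) = 350.0/13.0 = 26.923 mL/cmH2O.
τ = R × C = 12.632 × 0.02692 L/cmH2O = 0.3401 s.
Fraction remaining = e^(−Te/τ) = e^(−0.69/0.3401) = 0.1315.
Trapped volume = 350.0 × 0.1315 = 46.025 mL.

46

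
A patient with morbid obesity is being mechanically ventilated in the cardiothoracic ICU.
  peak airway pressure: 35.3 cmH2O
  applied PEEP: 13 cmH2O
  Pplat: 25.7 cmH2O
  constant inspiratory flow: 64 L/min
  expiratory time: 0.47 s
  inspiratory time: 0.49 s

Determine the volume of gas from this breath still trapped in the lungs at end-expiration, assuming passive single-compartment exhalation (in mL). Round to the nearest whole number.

Flow: 64 L/min ÷ 60 = 1.0667 L/s.
Vt = flow × Ti = 1.0667 L/s × 0.49 s × 1000 mL/L = 522.68 mL.
R = (PIP − Pplat)/V̇ = (35.3 − 25.7) / 1.0667 = 9.6/1.0667 = 9.0 cmH2O·s/L.
C = Vt/(Pplat − PEEP) = 522.68 / (25.7 − 13) = 522.68/12.7 = 41.156 mL/cmH2O.
τ = R × C = 9.0 × 0.04116 L/cmH2O = 0.3704 s.
Fraction remaining = e^(−Te/τ) = e^(−0.47/0.3704) = 0.2811.
Trapped volume = 522.68 × 0.2811 = 146.93 mL.

147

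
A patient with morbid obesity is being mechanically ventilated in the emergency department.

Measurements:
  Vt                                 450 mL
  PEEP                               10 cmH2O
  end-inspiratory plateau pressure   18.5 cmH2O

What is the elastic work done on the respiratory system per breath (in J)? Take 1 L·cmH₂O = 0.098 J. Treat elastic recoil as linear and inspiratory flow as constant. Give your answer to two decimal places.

Elastic work ≈ ½ × (Pplat − PEEP) × Vt = 0.5 × (18.5 − 10) × 0.450 L = 0.5 × 8.5 × 0.450 = 1.913 L·cmH2O.
× 0.098 J/(L·cmH2O) → 0.1875 J.

0.19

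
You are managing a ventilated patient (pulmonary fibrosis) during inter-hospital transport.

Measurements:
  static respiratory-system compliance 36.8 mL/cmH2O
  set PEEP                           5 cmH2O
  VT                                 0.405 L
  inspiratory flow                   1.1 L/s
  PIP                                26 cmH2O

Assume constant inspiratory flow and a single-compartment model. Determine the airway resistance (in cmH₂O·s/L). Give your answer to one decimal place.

9.1

Equation of motion (constant flow): PIP = Vt/C + R·V̇ + PEEP.
R·V̇ = PIP − Vt/C − PEEP = 26 − 405/36.8 − 5 = 26 − 11.005 − 5 = 9.995 cmH2O.
R = 9.995 / 1.1 = 9.086 cmH2O·s/L.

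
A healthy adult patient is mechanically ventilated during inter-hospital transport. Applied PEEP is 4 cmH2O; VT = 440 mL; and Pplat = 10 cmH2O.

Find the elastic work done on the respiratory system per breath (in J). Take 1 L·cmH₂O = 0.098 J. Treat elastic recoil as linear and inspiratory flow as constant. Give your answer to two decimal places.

Elastic work ≈ ½ × (Pplat − PEEP) × Vt = 0.5 × (10 − 4) × 0.440 L = 0.5 × 6.0 × 0.440 = 1.32 L·cmH2O.
× 0.098 J/(L·cmH2O) → 0.1294 J.

0.13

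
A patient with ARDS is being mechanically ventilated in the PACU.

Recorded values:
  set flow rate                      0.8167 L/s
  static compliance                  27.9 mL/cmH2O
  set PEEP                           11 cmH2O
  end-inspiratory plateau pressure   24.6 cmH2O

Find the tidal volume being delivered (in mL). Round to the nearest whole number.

379

Vt = Cstat × (Pplat − PEEP) = 27.9 × (24.6 − 11) = 27.9 × 13.6 = 379.44 mL.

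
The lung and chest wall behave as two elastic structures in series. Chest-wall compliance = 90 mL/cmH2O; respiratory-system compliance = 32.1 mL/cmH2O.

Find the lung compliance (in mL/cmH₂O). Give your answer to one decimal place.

49.9

1/CL = 1/Crs − 1/Ccw.
1/CL = 1/32.1 − 1/90 = 0.02004.
CL = 49.9 mL/cmH2O.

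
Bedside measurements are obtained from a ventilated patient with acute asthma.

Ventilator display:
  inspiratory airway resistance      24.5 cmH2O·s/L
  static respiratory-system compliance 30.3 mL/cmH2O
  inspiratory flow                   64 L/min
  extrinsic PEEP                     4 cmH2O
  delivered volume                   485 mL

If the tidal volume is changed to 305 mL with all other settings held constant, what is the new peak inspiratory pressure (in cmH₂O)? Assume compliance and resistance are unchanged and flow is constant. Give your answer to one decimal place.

Flow: 64 L/min ÷ 60 = 1.0667 L/s.
PIP = Vt/C + R·V̇ + PEEP (constant-flow equation of motion).
Only the elastic term changes: ΔPIP = ΔVt / C = (305 − 485) / 30.3 = -5.941 cmH2O.
Original PIP = 485/30.3 + 24.5×1.0667 + 4 = 46.141 cmH2O; new PIP = 46.141 + (-5.941) = 40.2 cmH2O.

40.2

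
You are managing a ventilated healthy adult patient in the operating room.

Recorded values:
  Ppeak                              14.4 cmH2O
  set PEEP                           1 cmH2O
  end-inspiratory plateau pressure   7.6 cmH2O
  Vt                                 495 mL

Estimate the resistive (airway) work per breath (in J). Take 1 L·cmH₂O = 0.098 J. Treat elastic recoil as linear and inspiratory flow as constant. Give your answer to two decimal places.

With constant inspiratory flow the resistive pressure is constant at PIP − Pplat = 14.4 − 7.6 = 6.8 cmH2O, so resistive work = 6.8 × 0.495 = 3.366 L·cmH2O.
× 0.098 J/(L·cmH2O) → 0.3299 J.

0.33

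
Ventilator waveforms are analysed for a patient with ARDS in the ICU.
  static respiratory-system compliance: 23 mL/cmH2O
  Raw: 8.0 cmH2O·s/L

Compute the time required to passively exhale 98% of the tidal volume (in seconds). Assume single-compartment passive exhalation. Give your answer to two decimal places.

τ = R × C = 8.0 × 23 mL/cmH2O = 8.0 × 0.023 L/cmH2O = 0.184 s.
Exhaled fraction f = 1 − e^(−t/τ) → t = −τ·ln(1 − f) = −0.184·ln(0.02) = 0.7198 s.

0.72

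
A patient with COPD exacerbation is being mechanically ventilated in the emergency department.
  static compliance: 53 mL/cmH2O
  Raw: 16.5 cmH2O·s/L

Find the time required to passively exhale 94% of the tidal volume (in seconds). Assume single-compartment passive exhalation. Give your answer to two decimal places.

τ = R × C = 16.5 × 53 mL/cmH2O = 16.5 × 0.053 L/cmH2O = 0.8745 s.
Exhaled fraction f = 1 − e^(−t/τ) → t = −τ·ln(1 − f) = −0.8745·ln(0.06) = 2.46 s.

2.46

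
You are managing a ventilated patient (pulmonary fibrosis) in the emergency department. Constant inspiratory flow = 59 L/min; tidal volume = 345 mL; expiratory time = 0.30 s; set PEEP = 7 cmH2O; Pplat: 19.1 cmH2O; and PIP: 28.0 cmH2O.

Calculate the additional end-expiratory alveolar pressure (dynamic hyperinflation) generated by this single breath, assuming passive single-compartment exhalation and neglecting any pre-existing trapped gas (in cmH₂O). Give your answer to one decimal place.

Flow: 59 L/min ÷ 60 = 0.9833 L/s.
R = (PIP − Pplat)/V̇ = (28.0 − 19.1) / 0.9833 = 8.9/0.9833 = 9.051 cmH2O·s/L.
C = Vt/(Pplat − PEEP) = 345.0 / (19.1 − 7) = 345.0/12.1 = 28.512 mL/cmH2O.
τ = R × C = 9.051 × 0.02851 L/cmH2O = 0.258 s.
Fraction remaining = e^(−Te/τ) = e^(−0.30/0.258) = 0.3126; trapped volume = 345.0 × 0.3126 = 107.85 mL.
Additional alveolar pressure from trapping ≈ V_trapped / C = 107.85 / 28.512 = 3.783 cmH2O.

3.8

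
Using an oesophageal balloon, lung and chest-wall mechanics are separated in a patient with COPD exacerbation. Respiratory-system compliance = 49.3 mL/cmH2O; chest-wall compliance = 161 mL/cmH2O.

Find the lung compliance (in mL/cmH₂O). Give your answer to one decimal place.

1/CL = 1/Crs − 1/Ccw.
1/CL = 1/49.3 − 1/161 = 0.01407.
CL = 71.073 mL/cmH2O.

71.1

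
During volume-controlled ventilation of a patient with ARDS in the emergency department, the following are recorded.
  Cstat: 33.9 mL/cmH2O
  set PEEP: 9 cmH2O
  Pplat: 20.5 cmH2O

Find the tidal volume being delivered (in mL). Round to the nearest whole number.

Vt = Cstat × (Pplat − PEEP) = 33.9 × (20.5 − 9) = 33.9 × 11.5 = 389.85 mL.

390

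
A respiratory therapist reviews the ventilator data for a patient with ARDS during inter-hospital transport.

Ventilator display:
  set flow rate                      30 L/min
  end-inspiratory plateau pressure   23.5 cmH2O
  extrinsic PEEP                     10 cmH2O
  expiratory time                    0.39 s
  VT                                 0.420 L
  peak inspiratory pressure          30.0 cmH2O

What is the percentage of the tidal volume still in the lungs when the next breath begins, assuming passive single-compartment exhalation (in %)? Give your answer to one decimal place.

38.1

Flow: 30 L/min ÷ 60 = 0.5 L/s.
R = (PIP − Pplat)/V̇ = (30.0 − 23.5) / 0.5 = 6.5/0.5 = 13.0 cmH2O·s/L.
C = Vt/(Pplat − PEEP) = 420.0 / (23.5 − 10) = 420.0/13.5 = 31.111 mL/cmH2O.
τ = R × C = 13.0 × 0.03111 L/cmH2O = 0.4044 s.
Fraction remaining at end-expiration = e^(−Te/τ) = e^(−0.39/0.4044) = 0.3812 → 38.12%.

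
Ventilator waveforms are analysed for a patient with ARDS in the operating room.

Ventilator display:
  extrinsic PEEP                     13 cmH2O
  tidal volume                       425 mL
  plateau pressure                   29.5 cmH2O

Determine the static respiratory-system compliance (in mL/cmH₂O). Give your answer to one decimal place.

25.8

Cstat = Vt / (Pplat − PEEP) = 425 / (29.5 − 13) = 425 / 16.5 = 25.758 mL/cmH2O.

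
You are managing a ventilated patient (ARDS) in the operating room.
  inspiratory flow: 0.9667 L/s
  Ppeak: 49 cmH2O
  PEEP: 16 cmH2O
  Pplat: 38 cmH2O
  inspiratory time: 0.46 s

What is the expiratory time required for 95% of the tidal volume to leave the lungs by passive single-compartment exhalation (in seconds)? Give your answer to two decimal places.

Vt = flow × Ti = 0.9667 L/s × 0.46 s × 1000 mL/L = 444.68 mL.
R = (PIP − Pplat)/V̇ = (49 − 38) / 0.9667 = 11.0/0.9667 = 11.379 cmH2O·s/L.
C = Vt/(Pplat − PEEP) = 444.68 / (38 − 16) = 444.68/22.0 = 20.213 mL/cmH2O.
τ = R × C = 11.379 × 0.02021 L/cmH2O = 0.23 s.
t = −τ·ln(1 − 0.95) = −0.23·ln(0.05) = 0.689 s.

0.69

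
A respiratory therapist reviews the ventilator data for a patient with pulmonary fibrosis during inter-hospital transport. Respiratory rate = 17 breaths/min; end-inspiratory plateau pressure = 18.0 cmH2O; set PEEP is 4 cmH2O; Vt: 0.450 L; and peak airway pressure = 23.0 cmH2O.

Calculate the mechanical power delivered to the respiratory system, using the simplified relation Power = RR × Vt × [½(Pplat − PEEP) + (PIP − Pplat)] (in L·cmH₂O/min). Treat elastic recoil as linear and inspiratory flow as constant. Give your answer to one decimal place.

91.8

Per-breath work = Vt × [½(Pplat−PEEP) + (PIP−Pplat)] = 0.450 × [0.5×14.0 + 5.0] = 0.450 × 12.0 = 5.4 L·cmH2O.
Power = 17 × 5.4 = 91.8 L·cmH2O/min.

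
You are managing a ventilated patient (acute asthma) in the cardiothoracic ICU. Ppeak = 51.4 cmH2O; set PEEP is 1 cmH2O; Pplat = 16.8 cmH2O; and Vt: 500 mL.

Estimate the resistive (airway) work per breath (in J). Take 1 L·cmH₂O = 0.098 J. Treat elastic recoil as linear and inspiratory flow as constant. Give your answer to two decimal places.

1.70

With constant inspiratory flow the resistive pressure is constant at PIP − Pplat = 51.4 − 16.8 = 34.6 cmH2O, so resistive work = 34.6 × 0.500 = 17.3 L·cmH2O.
× 0.098 J/(L·cmH2O) → 1.695 J.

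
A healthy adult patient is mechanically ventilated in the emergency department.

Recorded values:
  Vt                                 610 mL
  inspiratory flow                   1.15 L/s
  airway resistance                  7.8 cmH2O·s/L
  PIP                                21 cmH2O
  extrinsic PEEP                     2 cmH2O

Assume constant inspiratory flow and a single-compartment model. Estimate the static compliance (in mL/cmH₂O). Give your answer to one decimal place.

Equation of motion (constant flow): PIP = Vt/C + R·V̇ + PEEP.
Vt/C = PIP − R·V̇ − PEEP = 21 − 7.8×1.15 − 2 = 21 − 8.97 − 2 = 10.03 cmH2O.
C = Vt / 10.03 = 610 / 10.03 = 60.818 mL/cmH2O.

60.8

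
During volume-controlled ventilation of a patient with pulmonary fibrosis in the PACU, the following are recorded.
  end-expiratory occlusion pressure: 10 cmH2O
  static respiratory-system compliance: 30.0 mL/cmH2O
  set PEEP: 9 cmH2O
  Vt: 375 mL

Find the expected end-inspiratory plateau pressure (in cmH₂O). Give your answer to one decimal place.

End-expiratory occlusion gives total PEEP = 10 cmH2O (intrinsic PEEP = 10 − 9 = 1). Use total PEEP for the elastic gradient.
Pplat = PEEPtotal + Vt / Cstat = 10 + 375 / 30.0 = 10 + 12.5 = 22.5 cmH2O.

22.5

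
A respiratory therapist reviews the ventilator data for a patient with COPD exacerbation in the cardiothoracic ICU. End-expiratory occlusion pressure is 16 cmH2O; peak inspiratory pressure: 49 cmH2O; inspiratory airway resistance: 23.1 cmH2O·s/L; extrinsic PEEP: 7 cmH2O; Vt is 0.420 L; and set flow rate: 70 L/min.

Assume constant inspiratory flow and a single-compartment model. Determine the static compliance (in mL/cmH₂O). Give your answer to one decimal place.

Flow: 70 L/min ÷ 60 = 1.1667 L/s.
Total PEEP = 16 cmH2O (set 7 + intrinsic 9); this is the baseline alveolar pressure.
Equation of motion (constant flow): PIP = Vt/C + R·V̇ + PEEP.
Vt/C = PIP − R·V̇ − PEEP = 49 − 23.1×1.1667 − 16 = 49 − 26.951 − 16 = 6.049 cmH2O.
C = Vt / 6.049 = 420 / 6.049 = 69.433 mL/cmH2O.

69.4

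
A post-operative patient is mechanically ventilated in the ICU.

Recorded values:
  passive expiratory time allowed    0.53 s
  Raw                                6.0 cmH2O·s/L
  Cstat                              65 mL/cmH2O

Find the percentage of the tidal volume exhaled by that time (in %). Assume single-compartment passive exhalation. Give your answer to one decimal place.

74.3

τ = R × C = 6.0 × 65 mL/cmH2O = 6.0 × 0.065 L/cmH2O = 0.39 s.
Passive exhalation: V(t)/V₀ = e^(−t/τ) = e^(−0.53/0.39) = 0.2569.
Fraction exhaled = 1 − 0.2569 = 0.7431 → 74.31%.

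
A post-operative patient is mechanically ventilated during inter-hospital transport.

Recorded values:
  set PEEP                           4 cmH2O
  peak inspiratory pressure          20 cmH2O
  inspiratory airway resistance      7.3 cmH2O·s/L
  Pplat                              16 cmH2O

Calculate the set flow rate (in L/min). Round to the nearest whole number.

flow = (PIP − Pplat) / Raw = (20 − 16) / 7.3 = 0.5479 L/s × 60 = 32.874 L/min.

33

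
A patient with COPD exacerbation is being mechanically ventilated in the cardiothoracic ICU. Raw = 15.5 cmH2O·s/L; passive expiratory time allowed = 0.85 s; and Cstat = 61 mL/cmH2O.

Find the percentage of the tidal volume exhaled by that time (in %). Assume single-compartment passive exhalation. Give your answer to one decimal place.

59.3

τ = R × C = 15.5 × 61 mL/cmH2O = 15.5 × 0.061 L/cmH2O = 0.9455 s.
Passive exhalation: V(t)/V₀ = e^(−t/τ) = e^(−0.85/0.9455) = 0.407.
Fraction exhaled = 1 − 0.407 = 0.593 → 59.3%.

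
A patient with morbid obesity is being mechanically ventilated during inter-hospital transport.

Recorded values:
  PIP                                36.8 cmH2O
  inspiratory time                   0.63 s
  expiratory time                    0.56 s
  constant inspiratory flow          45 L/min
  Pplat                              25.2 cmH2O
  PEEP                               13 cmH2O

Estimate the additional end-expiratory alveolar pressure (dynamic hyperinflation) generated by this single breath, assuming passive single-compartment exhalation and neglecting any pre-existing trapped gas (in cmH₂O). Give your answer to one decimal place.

4.8

Flow: 45 L/min ÷ 60 = 0.75 L/s.
Vt = flow × Ti = 0.75 L/s × 0.63 s × 1000 mL/L = 472.5 mL.
R = (PIP − Pplat)/V̇ = (36.8 − 25.2) / 0.75 = 11.6/0.75 = 15.467 cmH2O·s/L.
C = Vt/(Pplat − PEEP) = 472.5 / (25.2 − 13) = 472.5/12.2 = 38.73 mL/cmH2O.
τ = R × C = 15.467 × 0.03873 L/cmH2O = 0.599 s.
Fraction remaining = e^(−Te/τ) = e^(−0.56/0.599) = 0.3926; trapped volume = 472.5 × 0.3926 = 185.5 mL.
Additional alveolar pressure from trapping ≈ V_trapped / C = 185.5 / 38.73 = 4.79 cmH2O.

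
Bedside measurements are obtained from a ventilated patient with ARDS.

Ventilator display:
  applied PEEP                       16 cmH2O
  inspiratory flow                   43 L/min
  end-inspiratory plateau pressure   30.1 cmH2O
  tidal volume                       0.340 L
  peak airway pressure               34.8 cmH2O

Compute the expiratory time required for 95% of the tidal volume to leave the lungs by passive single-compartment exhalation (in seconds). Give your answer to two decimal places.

0.47

Flow: 43 L/min ÷ 60 = 0.7167 L/s.
R = (PIP − Pplat)/V̇ = (34.8 − 30.1) / 0.7167 = 4.7/0.7167 = 6.558 cmH2O·s/L.
C = Vt/(Pplat − PEEP) = 340.0 / (30.1 − 16) = 340.0/14.1 = 24.113 mL/cmH2O.
τ = R × C = 6.558 × 0.02411 L/cmH2O = 0.1581 s.
t = −τ·ln(1 − 0.95) = −0.1581·ln(0.05) = 0.4736 s.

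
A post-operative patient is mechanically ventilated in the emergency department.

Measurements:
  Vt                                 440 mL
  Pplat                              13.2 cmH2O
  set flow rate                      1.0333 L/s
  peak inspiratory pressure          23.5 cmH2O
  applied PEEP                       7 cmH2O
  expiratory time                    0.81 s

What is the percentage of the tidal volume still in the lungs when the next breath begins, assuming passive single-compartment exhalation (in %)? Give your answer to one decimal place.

R = (PIP − Pplat)/V̇ = (23.5 − 13.2) / 1.0333 = 10.3/1.0333 = 9.968 cmH2O·s/L.
C = Vt/(Pplat − PEEP) = 440.0 / (13.2 − 7) = 440.0/6.2 = 70.968 mL/cmH2O.
τ = R × C = 9.968 × 0.07097 L/cmH2O = 0.7074 s.
Fraction remaining at end-expiration = e^(−Te/τ) = e^(−0.81/0.7074) = 0.3182 → 31.82%.

31.8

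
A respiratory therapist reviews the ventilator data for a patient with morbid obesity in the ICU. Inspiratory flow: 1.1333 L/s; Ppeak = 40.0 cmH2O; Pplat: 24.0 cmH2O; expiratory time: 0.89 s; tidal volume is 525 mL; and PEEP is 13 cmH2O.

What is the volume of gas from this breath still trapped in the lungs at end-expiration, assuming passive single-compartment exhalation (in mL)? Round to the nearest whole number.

140

R = (PIP − Pplat)/V̇ = (40.0 − 24.0) / 1.1333 = 16.0/1.1333 = 14.118 cmH2O·s/L.
C = Vt/(Pplat − PEEP) = 525.0 / (24.0 − 13) = 525.0/11.0 = 47.727 mL/cmH2O.
τ = R × C = 14.118 × 0.04773 L/cmH2O = 0.6739 s.
Fraction remaining = e^(−Te/τ) = e^(−0.89/0.6739) = 0.267.
Trapped volume = 525.0 × 0.267 = 140.18 mL.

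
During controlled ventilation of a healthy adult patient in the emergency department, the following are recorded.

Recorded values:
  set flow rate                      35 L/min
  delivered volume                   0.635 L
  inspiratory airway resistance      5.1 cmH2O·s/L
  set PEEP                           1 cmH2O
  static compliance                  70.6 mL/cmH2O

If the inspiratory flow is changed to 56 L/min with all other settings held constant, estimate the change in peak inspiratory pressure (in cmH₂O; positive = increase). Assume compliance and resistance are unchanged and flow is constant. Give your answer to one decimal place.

1.8

Flow: 35 L/min ÷ 60 = 0.5833 L/s.
New flow: 56 L/min ÷ 60 = 0.9333 L/s.
PIP = Vt/C + R·V̇ + PEEP (constant-flow equation of motion).
Only the resistive term changes: ΔPIP = R × ΔV̇ = 5.1 × (0.9333 − 0.5833) = 5.1 × 0.35 = 1.785 cmH2O.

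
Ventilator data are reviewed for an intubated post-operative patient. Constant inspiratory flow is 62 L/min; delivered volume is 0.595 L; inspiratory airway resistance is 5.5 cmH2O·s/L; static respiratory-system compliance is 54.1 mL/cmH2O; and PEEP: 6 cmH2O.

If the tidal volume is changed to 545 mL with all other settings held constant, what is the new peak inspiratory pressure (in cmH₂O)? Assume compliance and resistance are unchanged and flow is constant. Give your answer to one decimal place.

21.8

Flow: 62 L/min ÷ 60 = 1.0333 L/s.
PIP = Vt/C + R·V̇ + PEEP (constant-flow equation of motion).
Only the elastic term changes: ΔPIP = ΔVt / C = (545 − 595) / 54.1 = -0.9242 cmH2O.
Original PIP = 595/54.1 + 5.5×1.0333 + 6 = 22.681 cmH2O; new PIP = 22.681 + (-0.9242) = 21.757 cmH2O.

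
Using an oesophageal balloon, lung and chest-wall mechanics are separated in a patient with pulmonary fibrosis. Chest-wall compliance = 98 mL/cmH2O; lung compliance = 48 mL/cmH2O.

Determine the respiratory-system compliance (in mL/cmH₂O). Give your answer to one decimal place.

32.2

Lung and chest wall are elastances in series: 1/Crs = 1/CL + 1/Ccw.
1/Crs = 1/48 + 1/98 = 0.03104.
Crs = 32.216 mL/cmH2O.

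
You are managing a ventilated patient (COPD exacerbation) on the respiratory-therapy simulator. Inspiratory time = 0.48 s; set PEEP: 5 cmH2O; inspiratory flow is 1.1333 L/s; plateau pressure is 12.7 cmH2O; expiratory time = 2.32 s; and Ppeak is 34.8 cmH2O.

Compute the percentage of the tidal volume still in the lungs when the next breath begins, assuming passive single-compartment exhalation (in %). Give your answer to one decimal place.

18.6

Vt = flow × Ti = 1.1333 L/s × 0.48 s × 1000 mL/L = 543.98 mL.
R = (PIP − Pplat)/V̇ = (34.8 − 12.7) / 1.1333 = 22.1/1.1333 = 19.501 cmH2O·s/L.
C = Vt/(Pplat − PEEP) = 543.98 / (12.7 − 5) = 543.98/7.7 = 70.647 mL/cmH2O.
τ = R × C = 19.501 × 0.07065 L/cmH2O = 1.378 s.
Fraction remaining at end-expiration = e^(−Te/τ) = e^(−2.32/1.378) = 0.1857 → 18.57%.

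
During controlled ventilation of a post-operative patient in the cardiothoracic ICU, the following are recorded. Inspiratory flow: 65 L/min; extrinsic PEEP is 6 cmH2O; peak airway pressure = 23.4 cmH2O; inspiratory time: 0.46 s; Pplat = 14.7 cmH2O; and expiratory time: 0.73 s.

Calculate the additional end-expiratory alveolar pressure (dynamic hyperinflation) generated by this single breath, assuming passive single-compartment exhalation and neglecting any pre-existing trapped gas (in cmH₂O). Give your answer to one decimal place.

Flow: 65 L/min ÷ 60 = 1.0833 L/s.
Vt = flow × Ti = 1.0833 L/s × 0.46 s × 1000 mL/L = 498.32 mL.
R = (PIP − Pplat)/V̇ = (23.4 − 14.7) / 1.0833 = 8.7/1.0833 = 8.031 cmH2O·s/L.
C = Vt/(Pplat − PEEP) = 498.32 / (14.7 − 6) = 498.32/8.7 = 57.278 mL/cmH2O.
τ = R × C = 8.031 × 0.05728 L/cmH2O = 0.46 s.
Fraction remaining = e^(−Te/τ) = e^(−0.73/0.46) = 0.2045; trapped volume = 498.32 × 0.2045 = 101.91 mL.
Additional alveolar pressure from trapping ≈ V_trapped / C = 101.91 / 57.278 = 1.779 cmH2O.

1.8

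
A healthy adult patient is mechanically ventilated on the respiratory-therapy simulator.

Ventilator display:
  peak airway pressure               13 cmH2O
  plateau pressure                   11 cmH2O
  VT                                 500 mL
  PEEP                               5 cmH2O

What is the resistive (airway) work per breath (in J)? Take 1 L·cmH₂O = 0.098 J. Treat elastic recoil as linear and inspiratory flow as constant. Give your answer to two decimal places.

0.10

With constant inspiratory flow the resistive pressure is constant at PIP − Pplat = 13 − 11 = 2.0 cmH2O, so resistive work = 2.0 × 0.500 = 1.0 L·cmH2O.
× 0.098 J/(L·cmH2O) → 0.098 J.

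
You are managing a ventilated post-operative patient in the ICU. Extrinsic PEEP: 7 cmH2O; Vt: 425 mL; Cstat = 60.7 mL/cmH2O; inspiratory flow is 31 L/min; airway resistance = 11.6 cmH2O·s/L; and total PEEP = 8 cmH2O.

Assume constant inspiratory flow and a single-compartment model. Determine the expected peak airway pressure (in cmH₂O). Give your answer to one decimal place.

21.0

Flow: 31 L/min ÷ 60 = 0.5167 L/s.
Total PEEP = 8 cmH2O (set 7 + intrinsic 1); this is the baseline alveolar pressure.
Equation of motion (constant flow): PIP = Vt/C + R·V̇ + PEEP.
PIP = 425/60.7 + 11.6×0.5167 + 8 = 7.002 + 5.994 + 8 = 20.996 cmH2O.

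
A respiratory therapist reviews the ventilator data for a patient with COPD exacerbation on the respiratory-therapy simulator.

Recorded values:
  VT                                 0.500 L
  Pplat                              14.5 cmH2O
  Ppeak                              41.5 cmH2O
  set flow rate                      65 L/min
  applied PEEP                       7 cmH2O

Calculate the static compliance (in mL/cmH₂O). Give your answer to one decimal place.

66.7

Cstat = Vt / (Pplat − PEEP) = 500 / (14.5 − 7) = 500 / 7.5 = 66.667 mL/cmH2O.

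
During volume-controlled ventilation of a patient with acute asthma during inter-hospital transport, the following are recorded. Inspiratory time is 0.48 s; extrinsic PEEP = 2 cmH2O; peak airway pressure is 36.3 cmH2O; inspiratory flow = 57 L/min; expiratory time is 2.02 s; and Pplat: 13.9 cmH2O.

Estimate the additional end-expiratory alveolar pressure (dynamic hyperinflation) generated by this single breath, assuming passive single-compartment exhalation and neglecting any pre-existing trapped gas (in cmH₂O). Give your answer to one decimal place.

Flow: 57 L/min ÷ 60 = 0.95 L/s.
Vt = flow × Ti = 0.95 L/s × 0.48 s × 1000 mL/L = 456.0 mL.
R = (PIP − Pplat)/V̇ = (36.3 − 13.9) / 0.95 = 22.4/0.95 = 23.579 cmH2O·s/L.
C = Vt/(Pplat − PEEP) = 456.0 / (13.9 − 2) = 456.0/11.9 = 38.319 mL/cmH2O.
τ = R × C = 23.579 × 0.03832 L/cmH2O = 0.9035 s.
Fraction remaining = e^(−Te/τ) = e^(−2.02/0.9035) = 0.1069; trapped volume = 456.0 × 0.1069 = 48.746 mL.
Additional alveolar pressure from trapping ≈ V_trapped / C = 48.746 / 38.319 = 1.272 cmH2O.

1.3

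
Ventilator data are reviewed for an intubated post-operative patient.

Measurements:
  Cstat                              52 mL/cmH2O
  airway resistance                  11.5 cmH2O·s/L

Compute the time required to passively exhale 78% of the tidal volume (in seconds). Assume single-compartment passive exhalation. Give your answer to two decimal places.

τ = R × C = 11.5 × 52 mL/cmH2O = 11.5 × 0.052 L/cmH2O = 0.598 s.
Exhaled fraction f = 1 − e^(−t/τ) → t = −τ·ln(1 − f) = −0.598·ln(0.22) = 0.9054 s.

0.91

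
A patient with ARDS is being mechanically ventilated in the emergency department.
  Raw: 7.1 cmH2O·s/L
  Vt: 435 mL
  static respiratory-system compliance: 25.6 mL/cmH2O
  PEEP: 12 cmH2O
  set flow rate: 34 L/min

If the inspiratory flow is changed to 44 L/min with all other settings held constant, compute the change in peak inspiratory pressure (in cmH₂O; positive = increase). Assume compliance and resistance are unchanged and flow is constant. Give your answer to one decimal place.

1.2

Flow: 34 L/min ÷ 60 = 0.5667 L/s.
New flow: 44 L/min ÷ 60 = 0.7333 L/s.
PIP = Vt/C + R·V̇ + PEEP (constant-flow equation of motion).
Only the resistive term changes: ΔPIP = R × ΔV̇ = 7.1 × (0.7333 − 0.5667) = 7.1 × 0.1666 = 1.183 cmH2O.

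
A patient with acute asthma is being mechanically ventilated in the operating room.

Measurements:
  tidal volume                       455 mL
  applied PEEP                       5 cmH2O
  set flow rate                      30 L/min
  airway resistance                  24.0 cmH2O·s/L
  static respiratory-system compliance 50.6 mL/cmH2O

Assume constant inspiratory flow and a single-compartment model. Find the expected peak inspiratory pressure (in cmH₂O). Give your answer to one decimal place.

Flow: 30 L/min ÷ 60 = 0.5 L/s.
Equation of motion (constant flow): PIP = Vt/C + R·V̇ + PEEP.
PIP = 455/50.6 + 24.0×0.5 + 5 = 8.992 + 12.0 + 5 = 25.992 cmH2O.

26.0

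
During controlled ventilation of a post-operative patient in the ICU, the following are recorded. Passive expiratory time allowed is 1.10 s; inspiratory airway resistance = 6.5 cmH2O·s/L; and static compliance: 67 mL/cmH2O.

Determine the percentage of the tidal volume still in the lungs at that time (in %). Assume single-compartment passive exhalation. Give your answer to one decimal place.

τ = R × C = 6.5 × 67 mL/cmH2O = 6.5 × 0.067 L/cmH2O = 0.4355 s.
Passive exhalation: V(t)/V₀ = e^(−t/τ) = e^(−1.10/0.4355) = 0.07999.
Fraction remaining = 0.07999 → 7.999%.

8.0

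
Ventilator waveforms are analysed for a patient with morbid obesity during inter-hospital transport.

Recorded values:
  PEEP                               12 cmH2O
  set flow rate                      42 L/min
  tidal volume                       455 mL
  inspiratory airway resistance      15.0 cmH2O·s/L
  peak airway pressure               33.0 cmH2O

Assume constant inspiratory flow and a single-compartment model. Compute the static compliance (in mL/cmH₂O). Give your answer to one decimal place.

43.3

Flow: 42 L/min ÷ 60 = 0.7 L/s.
Equation of motion (constant flow): PIP = Vt/C + R·V̇ + PEEP.
Vt/C = PIP − R·V̇ − PEEP = 33.0 − 15.0×0.7 − 12 = 33.0 − 10.5 − 12 = 10.5 cmH2O.
C = Vt / 10.5 = 455 / 10.5 = 43.333 mL/cmH2O.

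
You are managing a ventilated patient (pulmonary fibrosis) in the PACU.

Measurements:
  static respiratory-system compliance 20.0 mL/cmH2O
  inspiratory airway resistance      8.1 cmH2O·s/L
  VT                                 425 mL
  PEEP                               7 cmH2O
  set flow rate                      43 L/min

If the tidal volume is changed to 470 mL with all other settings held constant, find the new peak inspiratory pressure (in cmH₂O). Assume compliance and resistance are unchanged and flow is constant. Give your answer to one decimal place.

36.3

Flow: 43 L/min ÷ 60 = 0.7167 L/s.
PIP = Vt/C + R·V̇ + PEEP (constant-flow equation of motion).
Only the elastic term changes: ΔPIP = ΔVt / C = (470 − 425) / 20.0 = 2.25 cmH2O.
Original PIP = 425/20.0 + 8.1×0.7167 + 7 = 34.055 cmH2O; new PIP = 34.055 + (2.25) = 36.305 cmH2O.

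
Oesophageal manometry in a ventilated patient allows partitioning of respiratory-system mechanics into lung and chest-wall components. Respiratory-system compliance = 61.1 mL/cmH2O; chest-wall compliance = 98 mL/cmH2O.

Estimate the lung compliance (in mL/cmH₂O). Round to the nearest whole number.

1/CL = 1/Crs − 1/Ccw.
1/CL = 1/61.1 − 1/98 = 0.006163.
CL = 162.26 mL/cmH2O.

162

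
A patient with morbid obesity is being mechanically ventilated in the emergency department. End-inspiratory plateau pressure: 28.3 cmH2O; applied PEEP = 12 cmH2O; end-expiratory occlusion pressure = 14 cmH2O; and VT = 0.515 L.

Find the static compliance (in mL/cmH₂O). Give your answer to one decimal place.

36.0

End-expiratory occlusion gives total PEEP = 14 cmH2O (intrinsic PEEP = 14 − 12 = 2). Use total PEEP for the elastic gradient.
Cstat = Vt / (Pplat − PEEPtotal) = 515 / (28.3 − 14) = 515 / 14.3 = 36.014 mL/cmH2O.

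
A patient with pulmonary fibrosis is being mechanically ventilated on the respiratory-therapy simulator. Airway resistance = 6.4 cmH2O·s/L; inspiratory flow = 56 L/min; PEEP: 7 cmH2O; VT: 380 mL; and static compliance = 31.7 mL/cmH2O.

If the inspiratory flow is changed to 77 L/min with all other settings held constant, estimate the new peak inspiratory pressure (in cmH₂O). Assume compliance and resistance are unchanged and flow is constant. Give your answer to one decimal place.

27.2

Flow: 56 L/min ÷ 60 = 0.9333 L/s.
New flow: 77 L/min ÷ 60 = 1.2833 L/s.
PIP = Vt/C + R·V̇ + PEEP (constant-flow equation of motion).
Only the resistive term changes: ΔPIP = R × ΔV̇ = 6.4 × (1.2833 − 0.9333) = 6.4 × 0.35 = 2.24 cmH2O.
Original PIP = 380/31.7 + 6.4×0.9333 + 7 = 24.961 cmH2O; new PIP = 24.961 + (2.24) = 27.201 cmH2O.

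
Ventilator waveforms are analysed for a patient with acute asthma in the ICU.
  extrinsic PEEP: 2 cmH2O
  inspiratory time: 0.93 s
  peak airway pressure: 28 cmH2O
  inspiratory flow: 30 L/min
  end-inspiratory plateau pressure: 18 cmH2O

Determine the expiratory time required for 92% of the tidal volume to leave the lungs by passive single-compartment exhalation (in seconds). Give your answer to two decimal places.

Flow: 30 L/min ÷ 60 = 0.5 L/s.
Vt = flow × Ti = 0.5 L/s × 0.93 s × 1000 mL/L = 465.0 mL.
R = (PIP − Pplat)/V̇ = (28 − 18) / 0.5 = 10.0/0.5 = 20.0 cmH2O·s/L.
C = Vt/(Pplat − PEEP) = 465.0 / (18 − 2) = 465.0/16.0 = 29.063 mL/cmH2O.
τ = R × C = 20.0 × 0.02906 L/cmH2O = 0.5812 s.
t = −τ·ln(1 − 0.92) = −0.5812·ln(0.08) = 1.468 s.

1.47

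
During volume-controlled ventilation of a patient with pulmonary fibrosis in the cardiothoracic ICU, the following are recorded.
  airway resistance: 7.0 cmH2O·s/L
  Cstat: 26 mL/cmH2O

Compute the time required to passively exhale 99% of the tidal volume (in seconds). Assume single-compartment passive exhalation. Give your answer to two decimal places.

τ = R × C = 7.0 × 26 mL/cmH2O = 7.0 × 0.026 L/cmH2O = 0.182 s.
Exhaled fraction f = 1 − e^(−t/τ) → t = −τ·ln(1 − f) = −0.182·ln(0.01) = 0.8381 s.

0.84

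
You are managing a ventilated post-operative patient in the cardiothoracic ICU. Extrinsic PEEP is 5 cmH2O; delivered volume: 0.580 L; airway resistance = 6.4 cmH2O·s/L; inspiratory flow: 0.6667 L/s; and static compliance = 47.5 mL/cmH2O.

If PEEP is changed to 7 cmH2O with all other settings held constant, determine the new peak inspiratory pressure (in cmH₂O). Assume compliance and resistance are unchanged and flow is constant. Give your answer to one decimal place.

PIP = Vt/C + R·V̇ + PEEP (constant-flow equation of motion).
Only the baseline term changes: ΔPIP = ΔPEEP = 7 − 5 = 2.0 cmH2O.
Original PIP = 580/47.5 + 6.4×0.6667 + 5 = 21.477 cmH2O; new PIP = 21.477 + (2.0) = 23.477 cmH2O.

23.5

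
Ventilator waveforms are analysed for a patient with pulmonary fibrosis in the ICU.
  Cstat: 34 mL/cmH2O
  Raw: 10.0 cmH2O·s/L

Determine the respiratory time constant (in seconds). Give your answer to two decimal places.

τ = R × C = 10.0 × 34 mL/cmH2O = 10.0 × 0.034 L/cmH2O = 0.34 s.

0.34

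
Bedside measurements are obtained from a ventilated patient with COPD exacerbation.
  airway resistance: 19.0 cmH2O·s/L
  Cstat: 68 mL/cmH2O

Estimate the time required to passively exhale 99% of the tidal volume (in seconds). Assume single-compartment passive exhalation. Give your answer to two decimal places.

5.95

τ = R × C = 19.0 × 68 mL/cmH2O = 19.0 × 0.068 L/cmH2O = 1.292 s.
Exhaled fraction f = 1 − e^(−t/τ) → t = −τ·ln(1 − f) = −1.292·ln(0.01) = 5.95 s.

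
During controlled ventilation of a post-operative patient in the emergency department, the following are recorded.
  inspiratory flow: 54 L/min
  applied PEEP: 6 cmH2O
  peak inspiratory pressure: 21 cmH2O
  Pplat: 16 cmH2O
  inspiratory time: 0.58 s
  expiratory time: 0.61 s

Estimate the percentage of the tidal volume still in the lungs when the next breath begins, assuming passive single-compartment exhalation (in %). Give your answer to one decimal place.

12.2

Flow: 54 L/min ÷ 60 = 0.9 L/s.
Vt = flow × Ti = 0.9 L/s × 0.58 s × 1000 mL/L = 522.0 mL.
R = (PIP − Pplat)/V̇ = (21 − 16) / 0.9 = 5.0/0.9 = 5.556 cmH2O·s/L.
C = Vt/(Pplat − PEEP) = 522.0 / (16 − 6) = 522.0/10.0 = 52.2 mL/cmH2O.
τ = R × C = 5.556 × 0.0522 L/cmH2O = 0.29 s.
Fraction remaining at end-expiration = e^(−Te/τ) = e^(−0.61/0.29) = 0.122 → 12.2%.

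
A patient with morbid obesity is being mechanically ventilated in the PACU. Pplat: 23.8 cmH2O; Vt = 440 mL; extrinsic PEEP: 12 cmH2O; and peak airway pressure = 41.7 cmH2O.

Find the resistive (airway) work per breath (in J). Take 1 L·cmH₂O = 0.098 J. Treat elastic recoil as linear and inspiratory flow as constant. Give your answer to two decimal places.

0.77

With constant inspiratory flow the resistive pressure is constant at PIP − Pplat = 41.7 − 23.8 = 17.9 cmH2O, so resistive work = 17.9 × 0.440 = 7.876 L·cmH2O.
× 0.098 J/(L·cmH2O) → 0.7718 J.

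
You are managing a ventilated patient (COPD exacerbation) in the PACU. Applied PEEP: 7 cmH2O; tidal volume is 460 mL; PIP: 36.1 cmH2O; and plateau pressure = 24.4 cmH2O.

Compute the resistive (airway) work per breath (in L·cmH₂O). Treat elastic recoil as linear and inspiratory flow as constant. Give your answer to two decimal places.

5.38

With constant inspiratory flow the resistive pressure is constant at PIP − Pplat = 36.1 − 24.4 = 11.7 cmH2O, so resistive work = 11.7 × 0.460 = 5.382 L·cmH2O.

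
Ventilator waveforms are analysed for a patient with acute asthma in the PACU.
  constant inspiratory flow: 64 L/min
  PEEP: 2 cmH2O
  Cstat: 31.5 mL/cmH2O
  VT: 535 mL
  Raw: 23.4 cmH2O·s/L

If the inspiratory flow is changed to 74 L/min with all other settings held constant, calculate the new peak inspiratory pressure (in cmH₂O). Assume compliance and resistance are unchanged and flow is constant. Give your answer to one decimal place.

Flow: 64 L/min ÷ 60 = 1.0667 L/s.
New flow: 74 L/min ÷ 60 = 1.2333 L/s.
PIP = Vt/C + R·V̇ + PEEP (constant-flow equation of motion).
Only the resistive term changes: ΔPIP = R × ΔV̇ = 23.4 × (1.2333 − 1.0667) = 23.4 × 0.1666 = 3.898 cmH2O.
Original PIP = 535/31.5 + 23.4×1.0667 + 2 = 43.945 cmH2O; new PIP = 43.945 + (3.898) = 47.843 cmH2O.

47.8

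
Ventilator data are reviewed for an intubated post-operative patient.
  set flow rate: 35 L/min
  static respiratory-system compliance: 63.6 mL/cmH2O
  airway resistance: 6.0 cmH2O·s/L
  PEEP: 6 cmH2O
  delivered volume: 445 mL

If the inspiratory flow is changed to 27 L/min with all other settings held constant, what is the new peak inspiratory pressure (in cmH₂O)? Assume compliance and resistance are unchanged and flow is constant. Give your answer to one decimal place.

Flow: 35 L/min ÷ 60 = 0.5833 L/s.
New flow: 27 L/min ÷ 60 = 0.45 L/s.
PIP = Vt/C + R·V̇ + PEEP (constant-flow equation of motion).
Only the resistive term changes: ΔPIP = R × ΔV̇ = 6.0 × (0.45 − 0.5833) = 6.0 × -0.1333 = -0.7998 cmH2O.
Original PIP = 445/63.6 + 6.0×0.5833 + 6 = 16.497 cmH2O; new PIP = 16.497 + (-0.7998) = 15.697 cmH2O.

15.7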